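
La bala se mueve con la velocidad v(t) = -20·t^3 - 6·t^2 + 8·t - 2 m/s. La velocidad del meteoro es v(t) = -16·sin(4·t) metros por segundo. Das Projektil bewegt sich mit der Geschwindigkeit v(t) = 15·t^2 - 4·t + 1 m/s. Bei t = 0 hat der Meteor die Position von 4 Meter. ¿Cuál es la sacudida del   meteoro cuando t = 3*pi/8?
Debemos derivar nuestra ecuación de la velocidad v(t) = -16·sin(4·t) 2 veces. Tomando d/dt de v(t), encontramos a(t) = -64·cos(4·t). La derivada de la aceleración da la sacudida: j(t) = 256·sin(4·t). Usando j(t) = 256·sin(4·t) y sustituyendo t = 3*pi/8, encontramos j = -256.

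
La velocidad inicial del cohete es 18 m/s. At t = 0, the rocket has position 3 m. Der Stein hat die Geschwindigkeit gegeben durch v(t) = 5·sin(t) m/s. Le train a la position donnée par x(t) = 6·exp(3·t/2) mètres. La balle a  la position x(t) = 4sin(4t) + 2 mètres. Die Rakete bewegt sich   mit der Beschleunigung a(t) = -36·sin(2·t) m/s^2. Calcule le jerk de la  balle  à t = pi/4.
Pour résoudre ceci, nous devons prendre 3 dérivées de notre équation de la position x(t) = 4·sin(4·t) + 2. En dérivant la position, nous obtenons la vitesse: v(t) = 16·cos(4·t). En dérivant la vitesse, nous obtenons l'accélération: a(t) = -64·sin(4·t). En prenant d/dt de a(t), nous trouvons j(t) = -256·cos(4·t). Nous avons le jerk j(t) = -256·cos(4·t). En substituant t = pi/4: j(pi/4) = 256.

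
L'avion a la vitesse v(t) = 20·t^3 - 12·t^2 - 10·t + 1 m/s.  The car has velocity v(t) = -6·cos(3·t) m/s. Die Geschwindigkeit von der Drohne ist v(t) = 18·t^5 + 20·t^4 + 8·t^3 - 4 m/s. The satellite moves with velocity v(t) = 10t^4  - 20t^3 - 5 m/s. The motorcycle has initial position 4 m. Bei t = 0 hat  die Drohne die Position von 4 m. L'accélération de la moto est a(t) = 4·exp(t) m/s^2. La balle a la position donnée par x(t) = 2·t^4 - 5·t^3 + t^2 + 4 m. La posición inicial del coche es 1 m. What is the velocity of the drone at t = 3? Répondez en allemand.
Wir haben die Geschwindigkeit v(t) = 18·t^5 + 20·t^4 + 8·t^3 - 4. Durch Einsetzen von t = 3: v(3) = 6206.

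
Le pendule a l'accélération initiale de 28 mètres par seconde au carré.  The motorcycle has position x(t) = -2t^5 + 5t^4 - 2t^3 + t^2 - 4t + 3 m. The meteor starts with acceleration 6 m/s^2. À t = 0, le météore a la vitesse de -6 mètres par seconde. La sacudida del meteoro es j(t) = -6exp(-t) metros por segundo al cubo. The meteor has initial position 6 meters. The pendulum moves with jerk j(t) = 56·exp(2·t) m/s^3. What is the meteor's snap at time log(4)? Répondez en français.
Nous devons dériver notre équation du jerk j(t) = -6·exp(-t) 1 fois. En prenant d/dt de j(t), nous trouvons s(t) = 6·exp(-t). Nous avons le snap s(t) = 6·exp(-t). En substituant t = log(4): s(log(4)) = 3/2.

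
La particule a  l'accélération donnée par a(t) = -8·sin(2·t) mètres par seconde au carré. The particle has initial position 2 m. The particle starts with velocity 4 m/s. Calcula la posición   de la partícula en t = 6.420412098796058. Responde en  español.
Debemos encontrar la antiderivada de nuestra ecuación de la aceleración a(t) = -8·sin(2·t) 2 veces. La antiderivada de la aceleración, con v(0) = 4, da la velocidad: v(t) = 4·cos(2·t). Tomando ∫v(t)dt y aplicando x(0) = 2, encontramos x(t) = 2·sin(2·t) + 2. Tenemos la posición x(t) = 2·sin(2·t) + 2. Sustituyendo t = 6.420412098796058: x(6.420412098796058) = 2.54204202235840.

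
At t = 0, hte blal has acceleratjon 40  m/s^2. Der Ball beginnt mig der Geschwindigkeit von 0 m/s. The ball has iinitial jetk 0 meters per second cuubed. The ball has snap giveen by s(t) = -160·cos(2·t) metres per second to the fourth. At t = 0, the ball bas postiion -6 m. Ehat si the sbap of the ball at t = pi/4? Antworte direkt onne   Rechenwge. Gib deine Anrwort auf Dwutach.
Der Snap bei t = pi/4 ist s = 0.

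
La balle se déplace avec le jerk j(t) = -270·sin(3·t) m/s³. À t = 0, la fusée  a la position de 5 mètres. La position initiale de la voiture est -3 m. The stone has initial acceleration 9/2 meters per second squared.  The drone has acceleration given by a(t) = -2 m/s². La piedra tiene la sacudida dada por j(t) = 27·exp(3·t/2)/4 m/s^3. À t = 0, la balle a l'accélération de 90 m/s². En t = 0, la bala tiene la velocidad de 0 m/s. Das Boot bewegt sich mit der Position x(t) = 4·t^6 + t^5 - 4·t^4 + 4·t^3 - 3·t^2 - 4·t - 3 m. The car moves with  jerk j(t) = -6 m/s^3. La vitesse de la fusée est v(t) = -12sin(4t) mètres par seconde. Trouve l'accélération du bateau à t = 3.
Nous devons dériver notre équation de la position x(t) = 4·t^6 + t^5 - 4·t^4 + 4·t^3 - 3·t^2 - 4·t - 3 2 fois. La dérivée de la position donne la vitesse: v(t) = 24·t^5 + 5·t^4 - 16·t^3 + 12·t^2 - 6·t - 4. En dérivant la vitesse, nous obtenons l'accélération: a(t) = 120·t^4 + 20·t^3 - 48·t^2 + 24·t - 6. Nous avons l'accélération a(t) = 120·t^4 + 20·t^3 - 48·t^2 + 24·t - 6. En substituant t = 3: a(3) = 9894.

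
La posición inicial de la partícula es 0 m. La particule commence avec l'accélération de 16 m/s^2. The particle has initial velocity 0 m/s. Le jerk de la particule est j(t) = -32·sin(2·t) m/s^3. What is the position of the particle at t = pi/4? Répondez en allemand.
Wir müssen unsere Gleichung für den Ruck j(t) = -32·sin(2·t) 3-mal integrieren. Die Stammfunktion von dem Ruck, mit a(0) = 16, ergibt die Beschleunigung: a(t) = 16·cos(2·t). Mit ∫a(t)dt und Anwendung von v(0) = 0, finden wir v(t) = 8·sin(2·t). Die Stammfunktion von der Geschwindigkeit, mit x(0) = 0, ergibt die Position: x(t) = 4 - 4·cos(2·t). Aus der Gleichung für die Position x(t) = 4 - 4·cos(2·t), setzen wir t = pi/4 ein und erhalten x = 4.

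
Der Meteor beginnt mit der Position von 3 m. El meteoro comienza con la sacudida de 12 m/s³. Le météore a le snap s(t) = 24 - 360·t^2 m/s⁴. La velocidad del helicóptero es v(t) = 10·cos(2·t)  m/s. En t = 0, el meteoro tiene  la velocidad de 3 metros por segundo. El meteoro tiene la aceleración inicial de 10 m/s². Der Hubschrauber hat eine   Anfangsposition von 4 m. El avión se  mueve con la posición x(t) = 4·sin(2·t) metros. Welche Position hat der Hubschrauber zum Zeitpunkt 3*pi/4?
Wir müssen die Stammfunktion unserer Gleichung für die Geschwindigkeit v(t) = 10·cos(2·t) 1-mal finden. Die Stammfunktion von der Geschwindigkeit, mit x(0) = 4, ergibt die Position: x(t) = 5·sin(2·t) + 4. Wir haben die Position x(t) = 5·sin(2·t) + 4. Durch Einsetzen von t = 3*pi/4: x(3*pi/4) = -1.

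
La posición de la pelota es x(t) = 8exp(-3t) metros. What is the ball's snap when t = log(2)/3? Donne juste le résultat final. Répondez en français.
La réponse est 324.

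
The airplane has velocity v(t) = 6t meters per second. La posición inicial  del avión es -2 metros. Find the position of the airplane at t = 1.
We must find the antiderivative of our velocity equation v(t) = 6·t 1 time. Integrating velocity and using the initial condition x(0) = -2, we get x(t) = 3·t^2 - 2. We have position x(t) = 3·t^2 - 2. Substituting t = 1: x(1) = 1.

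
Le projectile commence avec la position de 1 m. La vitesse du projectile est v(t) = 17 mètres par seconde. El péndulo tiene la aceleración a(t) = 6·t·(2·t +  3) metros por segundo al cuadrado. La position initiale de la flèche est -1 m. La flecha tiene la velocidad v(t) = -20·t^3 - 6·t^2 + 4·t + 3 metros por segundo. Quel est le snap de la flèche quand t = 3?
Nous devons dériver notre équation de la vitesse v(t) = -20·t^3 - 6·t^2 + 4·t + 3 3 fois. La dérivée de la vitesse donne l'accélération: a(t) = -60·t^2 - 12·t + 4. En prenant d/dt de a(t), nous trouvons j(t) = -120·t - 12. La dérivée du jerk donne le snap: s(t) = -120. En utilisant s(t) = -120 et en substituant t = 3, nous trouvons s = -120.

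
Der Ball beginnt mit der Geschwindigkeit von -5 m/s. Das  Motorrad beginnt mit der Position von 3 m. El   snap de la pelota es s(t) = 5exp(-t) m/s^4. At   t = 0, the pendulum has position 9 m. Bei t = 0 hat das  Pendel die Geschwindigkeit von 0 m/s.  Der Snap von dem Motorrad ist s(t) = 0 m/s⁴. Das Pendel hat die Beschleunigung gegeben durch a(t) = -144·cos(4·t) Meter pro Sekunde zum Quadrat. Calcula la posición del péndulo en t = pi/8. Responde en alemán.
Um dies zu lösen, müssen wir 2 Integrale unserer Gleichung für die Beschleunigung a(t) = -144·cos(4·t) finden. Die Stammfunktion von der Beschleunigung, mit v(0) = 0, ergibt die Geschwindigkeit: v(t) = -36·sin(4·t). Das Integral von der Geschwindigkeit ist die Position. Mit x(0) = 9 erhalten wir x(t) = 9·cos(4·t). Mit x(t) = 9·cos(4·t) und Einsetzen von t = pi/8, finden wir x = 0.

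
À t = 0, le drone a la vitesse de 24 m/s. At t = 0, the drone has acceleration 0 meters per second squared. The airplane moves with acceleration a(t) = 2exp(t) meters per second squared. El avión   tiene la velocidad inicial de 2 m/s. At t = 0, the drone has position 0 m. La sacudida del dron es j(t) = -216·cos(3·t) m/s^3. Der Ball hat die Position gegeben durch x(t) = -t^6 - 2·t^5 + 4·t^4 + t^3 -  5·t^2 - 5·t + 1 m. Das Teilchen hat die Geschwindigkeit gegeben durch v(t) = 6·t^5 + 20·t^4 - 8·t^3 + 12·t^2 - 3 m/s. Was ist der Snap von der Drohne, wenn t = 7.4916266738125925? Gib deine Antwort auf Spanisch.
Partiendo de la sacudida j(t) = -216·cos(3·t), tomamos 1 derivada. Derivando la sacudida, obtenemos el snap: s(t) = 648·sin(3·t). De la ecuación del snap s(t) = 648·sin(3·t), sustituimos t = 7.4916266738125925 para obtener s = -301.375551070085.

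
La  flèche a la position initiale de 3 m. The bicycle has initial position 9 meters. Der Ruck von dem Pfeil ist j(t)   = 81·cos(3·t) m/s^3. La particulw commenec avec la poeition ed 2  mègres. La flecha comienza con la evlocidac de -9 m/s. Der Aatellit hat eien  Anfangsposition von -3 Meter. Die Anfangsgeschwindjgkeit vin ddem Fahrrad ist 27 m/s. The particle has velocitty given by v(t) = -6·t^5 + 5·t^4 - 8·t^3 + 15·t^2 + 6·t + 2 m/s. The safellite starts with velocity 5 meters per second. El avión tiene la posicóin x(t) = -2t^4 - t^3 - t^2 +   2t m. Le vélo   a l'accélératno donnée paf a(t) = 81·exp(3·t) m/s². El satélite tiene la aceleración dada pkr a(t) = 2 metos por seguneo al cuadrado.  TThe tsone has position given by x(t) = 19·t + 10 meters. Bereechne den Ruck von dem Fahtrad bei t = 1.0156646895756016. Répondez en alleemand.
Wir müssen unsere Gleichung für die Beschleunigung a(t) = 81·exp(3·t) 1-mal ableiten. Durch Ableiten von der Beschleunigung erhalten wir den Ruck: j(t) = 243·exp(3·t). Wir haben den Ruck j(t) = 243·exp(3·t). Durch Einsetzen von t = 1.0156646895756016: j(1.0156646895756016) = 5115.62833287095.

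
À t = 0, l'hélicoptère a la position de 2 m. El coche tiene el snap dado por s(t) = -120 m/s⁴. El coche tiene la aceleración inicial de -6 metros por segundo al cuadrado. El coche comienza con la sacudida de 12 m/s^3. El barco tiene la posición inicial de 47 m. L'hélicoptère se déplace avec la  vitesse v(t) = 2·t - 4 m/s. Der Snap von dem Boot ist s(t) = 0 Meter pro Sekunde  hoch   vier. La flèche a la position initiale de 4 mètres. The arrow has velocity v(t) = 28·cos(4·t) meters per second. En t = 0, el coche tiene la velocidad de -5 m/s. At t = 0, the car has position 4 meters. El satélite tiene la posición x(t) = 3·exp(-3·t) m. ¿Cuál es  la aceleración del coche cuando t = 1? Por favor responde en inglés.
To solve this, we need to take 2 antiderivatives of our snap equation s(t) = -120. The integral of snap, with j(0) = 12, gives jerk: j(t) = 12 - 120·t. The antiderivative of jerk is acceleration. Using a(0) = -6, we get a(t) = -60·t^2 + 12·t - 6. From the given acceleration equation a(t) = -60·t^2 + 12·t - 6, we substitute t = 1 to get a = -54.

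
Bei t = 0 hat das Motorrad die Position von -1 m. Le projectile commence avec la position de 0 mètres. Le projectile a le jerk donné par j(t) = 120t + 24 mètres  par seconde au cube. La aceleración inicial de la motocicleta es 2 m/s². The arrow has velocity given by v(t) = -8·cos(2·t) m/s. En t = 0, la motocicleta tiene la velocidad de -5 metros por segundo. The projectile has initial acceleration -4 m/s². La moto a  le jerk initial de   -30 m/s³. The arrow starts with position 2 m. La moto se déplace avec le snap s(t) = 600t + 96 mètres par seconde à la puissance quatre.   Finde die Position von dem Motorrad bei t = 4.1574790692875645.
Wir müssen unsere Gleichung für den Snap s(t) = 600·t + 96 4-mal integrieren. Die Stammfunktion von dem Snap, mit j(0) = -30, ergibt den Ruck: j(t) = 300·t^2 + 96·t - 30. Durch Integration von dem Ruck und Verwendung der Anfangsbedingung a(0) = 2, erhalten wir a(t) = 100·t^3 + 48·t^2 - 30·t + 2. Durch Integration von der Beschleunigung und Verwendung der Anfangsbedingung v(0) = -5, erhalten wir v(t) = 25·t^4 + 16·t^3 - 15·t^2 + 2·t - 5. Das Integral von der Geschwindigkeit, mit x(0) = -1, ergibt die Position: x(t) = 5·t^5 + 4·t^4 - 5·t^3 + t^2 - 5·t - 1. Wir haben die Position x(t) = 5·t^5 + 4·t^4 - 5·t^3 + t^2 - 5·t - 1. Durch Einsetzen von t = 4.1574790692875645: x(4.1574790692875645) = 7041.64007122783.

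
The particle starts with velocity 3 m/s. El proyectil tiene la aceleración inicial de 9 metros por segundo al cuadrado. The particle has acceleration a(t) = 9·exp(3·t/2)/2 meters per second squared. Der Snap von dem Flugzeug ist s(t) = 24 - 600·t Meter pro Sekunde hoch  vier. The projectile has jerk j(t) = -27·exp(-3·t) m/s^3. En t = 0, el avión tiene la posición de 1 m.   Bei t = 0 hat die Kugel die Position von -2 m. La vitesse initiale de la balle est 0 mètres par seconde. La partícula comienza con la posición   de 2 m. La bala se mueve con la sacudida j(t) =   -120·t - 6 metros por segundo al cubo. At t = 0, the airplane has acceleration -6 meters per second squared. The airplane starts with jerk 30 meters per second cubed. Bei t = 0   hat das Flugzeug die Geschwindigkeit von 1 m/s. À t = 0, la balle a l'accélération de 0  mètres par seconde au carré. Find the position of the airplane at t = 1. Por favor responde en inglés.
To find the answer, we compute 4 integrals of s(t) = 24 - 600·t. Integrating snap and using the initial condition j(0) = 30, we get j(t) = -300·t^2 + 24·t + 30. Taking ∫j(t)dt and applying a(0) = -6, we find a(t) = -100·t^3 + 12·t^2 + 30·t - 6. Integrating acceleration and using the initial condition v(0) = 1, we get v(t) = -25·t^4 + 4·t^3 + 15·t^2 - 6·t + 1. Integrating velocity and using the initial condition x(0) = 1, we get x(t) = -5·t^5 + t^4 + 5·t^3 - 3·t^2 + t + 1. We have position x(t) = -5·t^5 + t^4 + 5·t^3 - 3·t^2 + t + 1. Substituting t = 1: x(1) = 0.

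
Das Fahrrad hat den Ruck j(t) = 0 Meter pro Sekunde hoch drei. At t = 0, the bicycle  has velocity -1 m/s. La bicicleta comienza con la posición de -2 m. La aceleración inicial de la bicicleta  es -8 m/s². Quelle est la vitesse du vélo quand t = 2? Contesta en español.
Partiendo de la sacudida j(t) = 0, tomamos 2 integrales. La integral de la sacudida, con a(0) = -8, da la aceleración: a(t) = -8. Tomando ∫a(t)dt y aplicando v(0) = -1, encontramos v(t) = -8·t - 1. De la ecuación de la velocidad v(t) = -8·t - 1, sustituimos t = 2 para obtener v = -17.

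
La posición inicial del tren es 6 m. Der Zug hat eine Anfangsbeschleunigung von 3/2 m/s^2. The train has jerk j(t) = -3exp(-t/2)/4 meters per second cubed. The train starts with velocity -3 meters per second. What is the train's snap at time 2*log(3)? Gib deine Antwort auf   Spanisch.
Para resolver esto, necesitamos tomar 1 derivada de nuestra ecuación de la sacudida j(t) = -3·exp(-t/2)/4. Tomando d/dt de j(t), encontramos s(t) = 3·exp(-t/2)/8. De la ecuación del snap s(t) = 3·exp(-t/2)/8, sustituimos t = 2*log(3) para obtener s = 1/8.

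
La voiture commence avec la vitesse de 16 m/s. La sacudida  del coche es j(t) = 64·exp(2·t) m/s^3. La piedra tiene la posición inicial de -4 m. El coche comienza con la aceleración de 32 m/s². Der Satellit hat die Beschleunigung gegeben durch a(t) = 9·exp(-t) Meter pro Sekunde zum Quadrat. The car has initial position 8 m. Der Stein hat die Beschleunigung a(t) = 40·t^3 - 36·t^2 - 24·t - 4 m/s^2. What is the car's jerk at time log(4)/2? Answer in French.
En utilisant j(t) = 64·exp(2·t) et en substituant t = log(4)/2, nous trouvons j = 256.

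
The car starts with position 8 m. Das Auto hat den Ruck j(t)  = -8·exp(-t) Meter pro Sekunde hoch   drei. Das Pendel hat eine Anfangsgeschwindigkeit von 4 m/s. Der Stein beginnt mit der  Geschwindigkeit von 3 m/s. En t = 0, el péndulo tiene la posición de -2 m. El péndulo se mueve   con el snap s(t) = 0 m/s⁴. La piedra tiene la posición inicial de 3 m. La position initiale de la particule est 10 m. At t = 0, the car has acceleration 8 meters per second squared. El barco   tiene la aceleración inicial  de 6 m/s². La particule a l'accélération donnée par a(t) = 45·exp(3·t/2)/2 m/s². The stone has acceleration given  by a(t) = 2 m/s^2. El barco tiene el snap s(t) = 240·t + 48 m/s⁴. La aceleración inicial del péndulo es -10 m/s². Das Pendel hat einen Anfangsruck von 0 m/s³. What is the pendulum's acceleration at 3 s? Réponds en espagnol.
Necesitamos integrar nuestra ecuación del snap s(t) = 0 2 veces. La antiderivada del snap, con j(0) = 0, da la sacudida: j(t) = 0. La antiderivada de la sacudida, con a(0) = -10, da la aceleración: a(t) = -10. Usando a(t) = -10 y sustituyendo t = 3, encontramos a = -10.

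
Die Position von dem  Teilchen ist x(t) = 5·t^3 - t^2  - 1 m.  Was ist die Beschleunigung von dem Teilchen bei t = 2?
Ausgehend von der Position x(t) = 5·t^3 - t^2 - 1, nehmen wir 2 Ableitungen. Mit d/dt von x(t) finden wir v(t) = 15·t^2 - 2·t. Mit d/dt von v(t) finden wir a(t) = 30·t - 2. Aus der Gleichung für die Beschleunigung a(t) = 30·t - 2, setzen wir t = 2 ein und erhalten a = 58.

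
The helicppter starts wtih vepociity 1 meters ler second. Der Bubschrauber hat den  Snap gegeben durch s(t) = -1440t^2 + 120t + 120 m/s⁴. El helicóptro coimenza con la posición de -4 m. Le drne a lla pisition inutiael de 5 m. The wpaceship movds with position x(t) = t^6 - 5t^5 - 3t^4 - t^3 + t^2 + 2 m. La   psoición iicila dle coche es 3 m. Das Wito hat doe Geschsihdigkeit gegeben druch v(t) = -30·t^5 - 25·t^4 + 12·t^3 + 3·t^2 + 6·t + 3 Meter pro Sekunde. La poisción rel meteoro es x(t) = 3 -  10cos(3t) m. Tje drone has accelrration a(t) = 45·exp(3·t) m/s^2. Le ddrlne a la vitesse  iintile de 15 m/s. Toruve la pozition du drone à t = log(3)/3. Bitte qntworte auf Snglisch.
Starting from acceleration a(t) = 45·exp(3·t), we take 2 antiderivatives. The integral of acceleration, with v(0) = 15, gives velocity: v(t) = 15·exp(3·t). The integral of velocity is position. Using x(0) = 5, we get x(t) = 5·exp(3·t). From the given position equation x(t) = 5·exp(3·t), we substitute t = log(3)/3 to get x = 15.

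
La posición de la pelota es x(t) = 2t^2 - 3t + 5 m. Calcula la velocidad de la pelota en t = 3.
Debemos derivar nuestra ecuación de la posición x(t) = 2·t^2 - 3·t + 5 1 vez. La derivada de la posición da la velocidad: v(t) = 4·t - 3. Tenemos la velocidad v(t) = 4·t - 3. Sustituyendo t = 3: v(3) = 9.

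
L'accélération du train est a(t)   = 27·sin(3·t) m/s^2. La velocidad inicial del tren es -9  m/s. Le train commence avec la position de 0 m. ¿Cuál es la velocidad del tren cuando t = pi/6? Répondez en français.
Pour résoudre ceci, nous devons prendre 1 intégrale de notre équation de l'accélération a(t) = 27·sin(3·t). En intégrant l'accélération et en utilisant la condition initiale v(0) = -9, nous obtenons v(t) = -9·cos(3·t). Nous avons la vitesse v(t) = -9·cos(3·t). En substituant t = pi/6: v(pi/6) = 0.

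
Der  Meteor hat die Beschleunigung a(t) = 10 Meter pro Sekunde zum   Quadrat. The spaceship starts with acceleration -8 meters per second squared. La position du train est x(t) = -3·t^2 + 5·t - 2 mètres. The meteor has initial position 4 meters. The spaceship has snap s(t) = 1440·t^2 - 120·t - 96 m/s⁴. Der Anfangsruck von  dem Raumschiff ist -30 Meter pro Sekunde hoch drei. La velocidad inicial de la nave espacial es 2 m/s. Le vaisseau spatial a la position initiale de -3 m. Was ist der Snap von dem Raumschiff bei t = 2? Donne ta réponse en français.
De l'équation du snap s(t) = 1440·t^2 - 120·t - 96, nous substituons t = 2 pour obtenir s = 5424.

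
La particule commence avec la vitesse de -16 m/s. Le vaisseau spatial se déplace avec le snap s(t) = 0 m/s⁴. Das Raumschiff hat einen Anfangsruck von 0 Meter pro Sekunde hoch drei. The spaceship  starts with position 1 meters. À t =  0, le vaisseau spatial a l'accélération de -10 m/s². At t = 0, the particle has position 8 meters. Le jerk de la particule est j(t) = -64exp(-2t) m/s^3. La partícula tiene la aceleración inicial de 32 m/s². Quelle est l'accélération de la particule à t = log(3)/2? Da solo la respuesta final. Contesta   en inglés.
a(log(3)/2) = 32/3.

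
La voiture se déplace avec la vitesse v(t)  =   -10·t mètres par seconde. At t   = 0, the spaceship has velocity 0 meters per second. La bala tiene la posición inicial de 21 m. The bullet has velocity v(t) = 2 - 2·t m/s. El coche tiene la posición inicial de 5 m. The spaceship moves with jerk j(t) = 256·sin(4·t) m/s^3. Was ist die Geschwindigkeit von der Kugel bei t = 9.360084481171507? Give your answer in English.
Using v(t) = 2 - 2·t and substituting t = 9.360084481171507, we find v = -16.7201689623430.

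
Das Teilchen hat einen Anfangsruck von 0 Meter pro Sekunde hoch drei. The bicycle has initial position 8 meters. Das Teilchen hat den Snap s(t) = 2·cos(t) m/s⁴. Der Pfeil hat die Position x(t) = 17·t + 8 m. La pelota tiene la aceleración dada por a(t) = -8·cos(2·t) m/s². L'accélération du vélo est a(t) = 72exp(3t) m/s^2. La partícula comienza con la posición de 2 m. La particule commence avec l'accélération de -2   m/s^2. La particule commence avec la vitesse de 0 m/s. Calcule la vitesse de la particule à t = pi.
Nous devons trouver la primitive de notre équation du snap s(t) = 2·cos(t) 3 fois. En intégrant le snap et en utilisant la condition initiale j(0) = 0, nous obtenons j(t) = 2·sin(t). En intégrant le jerk et en utilisant la condition initiale a(0) = -2, nous obtenons a(t) = -2·cos(t). L'intégrale de l'accélération est la vitesse. En utilisant v(0) = 0, nous obtenons v(t) = -2·sin(t). De l'équation de la vitesse v(t) = -2·sin(t), nous substituons t = pi pour obtenir v = 0.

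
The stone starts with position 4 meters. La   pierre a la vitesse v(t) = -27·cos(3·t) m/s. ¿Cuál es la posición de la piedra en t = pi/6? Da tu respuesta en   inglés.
To find the answer, we compute 1 integral of v(t) = -27·cos(3·t). Integrating velocity and using the initial condition x(0) = 4, we get x(t) = 4 - 9·sin(3·t). From the given position equation x(t) = 4 - 9·sin(3·t), we substitute t = pi/6 to get x = -5.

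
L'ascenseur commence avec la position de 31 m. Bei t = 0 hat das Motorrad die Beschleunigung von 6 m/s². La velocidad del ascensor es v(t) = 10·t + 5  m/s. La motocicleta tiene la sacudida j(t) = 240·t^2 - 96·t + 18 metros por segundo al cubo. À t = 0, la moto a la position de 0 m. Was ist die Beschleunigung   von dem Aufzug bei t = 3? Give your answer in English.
Starting from velocity v(t) = 10·t + 5, we take 1 derivative. The derivative of velocity gives acceleration: a(t) = 10. Using a(t) = 10 and substituting t = 3, we find a = 10.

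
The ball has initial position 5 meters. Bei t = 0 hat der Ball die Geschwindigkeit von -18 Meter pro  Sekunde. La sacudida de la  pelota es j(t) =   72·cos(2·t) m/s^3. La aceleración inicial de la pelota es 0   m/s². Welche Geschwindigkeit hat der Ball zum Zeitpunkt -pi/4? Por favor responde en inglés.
Starting from jerk j(t) = 72·cos(2·t), we take 2 antiderivatives. The antiderivative of jerk, with a(0) = 0, gives acceleration: a(t) = 36·sin(2·t). Integrating acceleration and using the initial condition v(0) = -18, we get v(t) = -18·cos(2·t). We have velocity v(t) = -18·cos(2·t). Substituting t = -pi/4: v(-pi/4) = 0.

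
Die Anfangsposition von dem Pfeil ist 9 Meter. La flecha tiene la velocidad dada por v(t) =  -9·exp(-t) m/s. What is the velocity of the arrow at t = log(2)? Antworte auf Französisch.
Nous avons la vitesse v(t) = -9·exp(-t). En substituant t = log(2): v(log(2)) = -9/2.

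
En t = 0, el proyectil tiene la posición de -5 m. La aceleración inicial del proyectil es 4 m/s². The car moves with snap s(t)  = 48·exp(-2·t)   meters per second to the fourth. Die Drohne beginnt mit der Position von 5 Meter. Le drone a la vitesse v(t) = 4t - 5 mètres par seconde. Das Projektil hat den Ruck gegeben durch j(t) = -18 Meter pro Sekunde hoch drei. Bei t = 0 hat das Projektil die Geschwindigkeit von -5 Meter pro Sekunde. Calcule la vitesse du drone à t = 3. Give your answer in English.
We have velocity v(t) = 4·t - 5. Substituting t = 3: v(3) = 7.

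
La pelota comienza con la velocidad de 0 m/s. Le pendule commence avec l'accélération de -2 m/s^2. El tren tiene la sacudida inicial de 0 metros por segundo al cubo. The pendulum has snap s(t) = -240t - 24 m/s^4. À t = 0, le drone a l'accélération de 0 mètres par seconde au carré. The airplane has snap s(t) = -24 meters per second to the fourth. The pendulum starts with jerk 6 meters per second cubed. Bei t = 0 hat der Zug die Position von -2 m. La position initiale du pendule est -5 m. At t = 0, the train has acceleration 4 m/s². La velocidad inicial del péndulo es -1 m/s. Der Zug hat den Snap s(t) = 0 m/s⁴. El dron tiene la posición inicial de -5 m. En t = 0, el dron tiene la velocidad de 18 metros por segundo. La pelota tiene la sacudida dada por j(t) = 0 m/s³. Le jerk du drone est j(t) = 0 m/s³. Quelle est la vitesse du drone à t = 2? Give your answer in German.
Um dies zu lösen, müssen wir 2 Integrale unserer Gleichung für den Ruck j(t) = 0 finden. Die Stammfunktion von dem Ruck ist die Beschleunigung. Mit a(0) = 0 erhalten wir a(t) = 0. Durch Integration von der Beschleunigung und Verwendung der Anfangsbedingung v(0) = 18, erhalten wir v(t) = 18. Aus der Gleichung für die Geschwindigkeit v(t) = 18, setzen wir t = 2 ein und erhalten v = 18.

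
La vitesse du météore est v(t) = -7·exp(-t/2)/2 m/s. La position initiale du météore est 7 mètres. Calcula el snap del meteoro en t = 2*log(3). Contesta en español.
Debemos derivar nuestra ecuación de la velocidad v(t) = -7·exp(-t/2)/2 3 veces. Tomando d/dt de v(t), encontramos a(t) = 7·exp(-t/2)/4. Derivando la aceleración, obtenemos la sacudida: j(t) = -7·exp(-t/2)/8. La derivada de la sacudida da el snap: s(t) = 7·exp(-t/2)/16. De la ecuación del snap s(t) = 7·exp(-t/2)/16, sustituimos t = 2*log(3) para obtener s = 7/48.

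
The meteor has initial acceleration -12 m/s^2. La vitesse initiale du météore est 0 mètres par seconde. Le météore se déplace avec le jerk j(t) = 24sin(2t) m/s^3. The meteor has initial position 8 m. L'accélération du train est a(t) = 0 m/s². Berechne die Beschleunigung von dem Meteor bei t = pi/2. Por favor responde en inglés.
To find the answer, we compute 1 integral of j(t) = 24·sin(2·t). Taking ∫j(t)dt and applying a(0) = -12, we find a(t) = -12·cos(2·t). We have acceleration a(t) = -12·cos(2·t). Substituting t = pi/2: a(pi/2) = 12.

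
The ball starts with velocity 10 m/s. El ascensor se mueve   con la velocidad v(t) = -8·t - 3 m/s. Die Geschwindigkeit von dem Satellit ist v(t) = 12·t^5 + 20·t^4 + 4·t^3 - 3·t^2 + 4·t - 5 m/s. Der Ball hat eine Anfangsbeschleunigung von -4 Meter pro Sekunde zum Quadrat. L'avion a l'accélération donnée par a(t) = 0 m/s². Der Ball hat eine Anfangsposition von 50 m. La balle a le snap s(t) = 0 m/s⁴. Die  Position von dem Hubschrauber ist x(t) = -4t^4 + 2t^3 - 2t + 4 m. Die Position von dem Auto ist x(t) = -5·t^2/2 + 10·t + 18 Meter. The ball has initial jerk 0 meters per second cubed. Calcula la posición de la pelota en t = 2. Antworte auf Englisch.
To solve this, we need to take 4 antiderivatives of our snap equation s(t) = 0. The integral of snap, with j(0) = 0, gives jerk: j(t) = 0. Finding the integral of j(t) and using a(0) = -4: a(t) = -4. The integral of acceleration is velocity. Using v(0) = 10, we get v(t) = 10 - 4·t. Finding the integral of v(t) and using x(0) = 50: x(t) = -2·t^2 + 10·t + 50. Using x(t) = -2·t^2 + 10·t + 50 and substituting t = 2, we find x = 62.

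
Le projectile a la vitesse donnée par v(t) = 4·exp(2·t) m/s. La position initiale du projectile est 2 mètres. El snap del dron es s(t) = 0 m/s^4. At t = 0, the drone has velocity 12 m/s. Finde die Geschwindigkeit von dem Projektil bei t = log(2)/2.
Mit v(t) = 4·exp(2·t) und Einsetzen von t = log(2)/2, finden wir v = 8.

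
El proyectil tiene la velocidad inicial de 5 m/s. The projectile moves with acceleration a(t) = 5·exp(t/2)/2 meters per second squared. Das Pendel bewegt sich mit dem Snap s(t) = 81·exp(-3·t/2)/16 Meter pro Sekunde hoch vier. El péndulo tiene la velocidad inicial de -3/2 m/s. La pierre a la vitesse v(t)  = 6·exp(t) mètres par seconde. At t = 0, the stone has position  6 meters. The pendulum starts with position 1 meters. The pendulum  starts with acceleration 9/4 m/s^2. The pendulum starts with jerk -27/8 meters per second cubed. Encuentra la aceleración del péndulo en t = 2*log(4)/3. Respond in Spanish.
Necesitamos integrar nuestra ecuación del snap s(t) = 81·exp(-3·t/2)/16 2 veces. La integral del snap, con j(0) = -27/8, da la sacudida: j(t) = -27·exp(-3·t/2)/8. La antiderivada de la sacudida, con a(0) = 9/4, da la aceleración: a(t) = 9·exp(-3·t/2)/4. De la ecuación de la aceleración a(t) = 9·exp(-3·t/2)/4, sustituimos t = 2*log(4)/3 para obtener a = 9/16.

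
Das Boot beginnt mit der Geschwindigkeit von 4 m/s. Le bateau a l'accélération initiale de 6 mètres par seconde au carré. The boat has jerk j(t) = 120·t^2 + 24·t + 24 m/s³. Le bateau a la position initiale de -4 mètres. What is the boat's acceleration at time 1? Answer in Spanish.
Necesitamos integrar nuestra ecuación de la sacudida j(t) = 120·t^2 + 24·t + 24 1 vez. Tomando ∫j(t)dt y aplicando a(0) = 6, encontramos a(t) = 40·t^3 + 12·t^2 + 24·t + 6. Usando a(t) = 40·t^3 + 12·t^2 + 24·t + 6 y sustituyendo t = 1, encontramos a = 82.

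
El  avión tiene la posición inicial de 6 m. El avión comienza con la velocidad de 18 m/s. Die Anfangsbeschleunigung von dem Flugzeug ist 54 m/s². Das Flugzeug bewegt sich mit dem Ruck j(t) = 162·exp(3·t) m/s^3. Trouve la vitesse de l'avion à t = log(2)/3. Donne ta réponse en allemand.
Ausgehend von dem Ruck j(t) = 162·exp(3·t), nehmen wir 2 Integrale. Mit ∫j(t)dt und Anwendung von a(0) = 54, finden wir a(t) = 54·exp(3·t). Das Integral von der Beschleunigung, mit v(0) = 18, ergibt die Geschwindigkeit: v(t) = 18·exp(3·t). Aus der Gleichung für die Geschwindigkeit v(t) = 18·exp(3·t), setzen wir t = log(2)/3 ein und erhalten v = 36.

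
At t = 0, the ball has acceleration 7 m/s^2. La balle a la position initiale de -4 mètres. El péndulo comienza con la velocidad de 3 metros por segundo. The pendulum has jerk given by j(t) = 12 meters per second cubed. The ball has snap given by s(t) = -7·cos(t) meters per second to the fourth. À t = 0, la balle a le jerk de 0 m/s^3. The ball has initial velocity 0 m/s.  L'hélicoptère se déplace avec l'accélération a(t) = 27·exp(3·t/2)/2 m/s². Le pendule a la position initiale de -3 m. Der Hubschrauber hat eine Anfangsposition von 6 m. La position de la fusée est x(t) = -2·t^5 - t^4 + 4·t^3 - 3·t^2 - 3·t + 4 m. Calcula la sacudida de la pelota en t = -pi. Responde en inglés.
To find the answer, we compute 1 integral of s(t) = -7·cos(t). Integrating snap and using the initial condition j(0) = 0, we get j(t) = -7·sin(t). We have jerk j(t) = -7·sin(t). Substituting t = -pi: j(-pi) = 0.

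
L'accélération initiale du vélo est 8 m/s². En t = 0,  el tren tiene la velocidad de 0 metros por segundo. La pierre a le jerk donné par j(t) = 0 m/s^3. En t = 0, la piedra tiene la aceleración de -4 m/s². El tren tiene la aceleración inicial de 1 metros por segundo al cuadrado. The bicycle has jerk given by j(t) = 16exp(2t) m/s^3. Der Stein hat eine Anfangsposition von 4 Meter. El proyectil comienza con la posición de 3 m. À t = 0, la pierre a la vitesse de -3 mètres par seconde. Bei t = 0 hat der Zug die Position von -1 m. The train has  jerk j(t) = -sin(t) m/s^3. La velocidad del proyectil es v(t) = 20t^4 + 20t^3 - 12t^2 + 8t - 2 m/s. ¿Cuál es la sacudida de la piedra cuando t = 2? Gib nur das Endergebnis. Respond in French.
La réponse est 0.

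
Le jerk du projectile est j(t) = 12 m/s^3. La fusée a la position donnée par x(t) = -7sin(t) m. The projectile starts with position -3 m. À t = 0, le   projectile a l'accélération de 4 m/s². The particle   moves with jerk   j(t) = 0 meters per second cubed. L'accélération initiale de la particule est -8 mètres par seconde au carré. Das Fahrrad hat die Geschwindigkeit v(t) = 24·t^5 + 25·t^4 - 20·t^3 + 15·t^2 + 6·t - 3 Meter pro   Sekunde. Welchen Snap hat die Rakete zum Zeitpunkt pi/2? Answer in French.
En partant de la position x(t) = -7·sin(t), nous prenons 4 dérivées. La dérivée de la position donne la vitesse: v(t) = -7·cos(t). En dérivant la vitesse, nous obtenons l'accélération: a(t) = 7·sin(t). En dérivant l'accélération, nous obtenons le jerk: j(t) = 7·cos(t). En prenant d/dt de j(t), nous trouvons s(t) = -7·sin(t). Nous avons le snap s(t) = -7·sin(t). En substituant t = pi/2: s(pi/2) = -7.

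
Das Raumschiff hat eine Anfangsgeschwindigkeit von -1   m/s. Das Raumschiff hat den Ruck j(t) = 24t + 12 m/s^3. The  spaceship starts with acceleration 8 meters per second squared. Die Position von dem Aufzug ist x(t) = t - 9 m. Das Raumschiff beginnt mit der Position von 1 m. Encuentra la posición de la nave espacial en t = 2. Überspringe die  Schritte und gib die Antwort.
En t = 2, x = 47.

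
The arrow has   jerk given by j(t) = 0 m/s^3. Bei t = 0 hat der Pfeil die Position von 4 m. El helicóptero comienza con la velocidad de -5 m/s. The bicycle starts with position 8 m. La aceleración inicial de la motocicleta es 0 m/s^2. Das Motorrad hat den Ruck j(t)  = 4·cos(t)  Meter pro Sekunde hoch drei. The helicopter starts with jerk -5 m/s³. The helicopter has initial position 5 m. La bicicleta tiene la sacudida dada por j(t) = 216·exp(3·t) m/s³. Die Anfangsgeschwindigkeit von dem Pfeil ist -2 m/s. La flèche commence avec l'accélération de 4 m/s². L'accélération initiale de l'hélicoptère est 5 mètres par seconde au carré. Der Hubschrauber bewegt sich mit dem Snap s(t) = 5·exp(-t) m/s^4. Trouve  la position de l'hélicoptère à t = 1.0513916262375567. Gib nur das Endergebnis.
x(1.0513916262375567) = 1.74725552624850.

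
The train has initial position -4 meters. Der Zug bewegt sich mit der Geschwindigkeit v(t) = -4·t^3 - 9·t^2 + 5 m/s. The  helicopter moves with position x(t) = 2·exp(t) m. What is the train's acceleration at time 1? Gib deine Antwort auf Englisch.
Starting from velocity v(t) = -4·t^3 - 9·t^2 + 5, we take 1 derivative. Differentiating velocity, we get acceleration: a(t) = -12·t^2 - 18·t. Using a(t) = -12·t^2 - 18·t and substituting t = 1, we find a = -30.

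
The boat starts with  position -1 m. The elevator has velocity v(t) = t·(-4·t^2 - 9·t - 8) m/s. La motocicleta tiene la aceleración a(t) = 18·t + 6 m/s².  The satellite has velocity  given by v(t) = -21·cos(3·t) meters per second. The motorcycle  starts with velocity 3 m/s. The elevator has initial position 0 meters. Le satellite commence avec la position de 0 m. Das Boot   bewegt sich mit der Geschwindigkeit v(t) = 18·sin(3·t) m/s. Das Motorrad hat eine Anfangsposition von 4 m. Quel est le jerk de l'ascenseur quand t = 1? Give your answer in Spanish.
Debemos derivar nuestra ecuación de la velocidad v(t) = t·(-4·t^2 - 9·t - 8) 2 veces. Derivando la velocidad, obtenemos la aceleración: a(t) = -4·t^2 + t·(-8·t - 9) - 9·t - 8. Tomando d/dt de a(t), encontramos j(t) = -24·t - 18. Usando j(t) = -24·t - 18 y sustituyendo t = 1, encontramos j = -42.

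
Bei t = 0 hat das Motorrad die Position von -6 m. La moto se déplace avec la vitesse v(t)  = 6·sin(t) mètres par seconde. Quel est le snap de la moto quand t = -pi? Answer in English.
We must differentiate our velocity equation v(t) = 6·sin(t) 3 times. Taking d/dt of v(t), we find a(t) = 6·cos(t). The derivative of acceleration gives jerk: j(t) = -6·sin(t). Differentiating jerk, we get snap: s(t) = -6·cos(t). We have snap s(t) = -6·cos(t). Substituting t = -pi: s(-pi) = 6.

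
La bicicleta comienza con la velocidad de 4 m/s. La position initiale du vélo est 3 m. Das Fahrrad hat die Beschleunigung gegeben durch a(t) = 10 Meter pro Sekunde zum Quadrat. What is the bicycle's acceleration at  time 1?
We have acceleration a(t) = 10. Substituting t = 1: a(1) = 10.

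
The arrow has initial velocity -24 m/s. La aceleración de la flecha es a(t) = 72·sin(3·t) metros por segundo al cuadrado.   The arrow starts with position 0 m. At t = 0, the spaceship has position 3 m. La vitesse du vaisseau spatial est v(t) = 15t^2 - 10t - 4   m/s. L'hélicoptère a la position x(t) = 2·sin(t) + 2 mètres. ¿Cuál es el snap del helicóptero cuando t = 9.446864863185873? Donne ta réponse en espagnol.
Para resolver esto, necesitamos tomar 4 derivadas de nuestra ecuación de la posición x(t) = 2·sin(t) + 2. Derivando la posición, obtenemos la velocidad: v(t) = 2·cos(t). La derivada de la velocidad da la aceleración: a(t) = -2·sin(t). Derivando la aceleración, obtenemos la sacudida: j(t) = -2·cos(t). La derivada de la sacudida da el snap: s(t) = 2·sin(t). Usando s(t) = 2·sin(t) y sustituyendo t = 9.446864863185873, encontramos s = -0.0441702133601224.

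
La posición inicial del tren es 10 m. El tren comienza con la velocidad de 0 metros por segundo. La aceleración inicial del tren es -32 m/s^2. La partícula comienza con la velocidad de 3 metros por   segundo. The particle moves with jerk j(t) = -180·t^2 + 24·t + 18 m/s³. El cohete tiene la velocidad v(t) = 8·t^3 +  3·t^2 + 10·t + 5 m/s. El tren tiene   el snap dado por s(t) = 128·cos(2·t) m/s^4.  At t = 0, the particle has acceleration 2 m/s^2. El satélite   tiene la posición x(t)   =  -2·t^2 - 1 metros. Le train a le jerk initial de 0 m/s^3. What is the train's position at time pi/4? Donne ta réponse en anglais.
Starting from snap s(t) = 128·cos(2·t), we take 4 antiderivatives. The antiderivative of snap is jerk. Using j(0) = 0, we get j(t) = 64·sin(2·t). Taking ∫j(t)dt and applying a(0) = -32, we find a(t) = -32·cos(2·t). Taking ∫a(t)dt and applying v(0) = 0, we find v(t) = -16·sin(2·t). Integrating velocity and using the initial condition x(0) = 10, we get x(t) = 8·cos(2·t) + 2. Using x(t) = 8·cos(2·t) + 2 and substituting t = pi/4, we find x = 2.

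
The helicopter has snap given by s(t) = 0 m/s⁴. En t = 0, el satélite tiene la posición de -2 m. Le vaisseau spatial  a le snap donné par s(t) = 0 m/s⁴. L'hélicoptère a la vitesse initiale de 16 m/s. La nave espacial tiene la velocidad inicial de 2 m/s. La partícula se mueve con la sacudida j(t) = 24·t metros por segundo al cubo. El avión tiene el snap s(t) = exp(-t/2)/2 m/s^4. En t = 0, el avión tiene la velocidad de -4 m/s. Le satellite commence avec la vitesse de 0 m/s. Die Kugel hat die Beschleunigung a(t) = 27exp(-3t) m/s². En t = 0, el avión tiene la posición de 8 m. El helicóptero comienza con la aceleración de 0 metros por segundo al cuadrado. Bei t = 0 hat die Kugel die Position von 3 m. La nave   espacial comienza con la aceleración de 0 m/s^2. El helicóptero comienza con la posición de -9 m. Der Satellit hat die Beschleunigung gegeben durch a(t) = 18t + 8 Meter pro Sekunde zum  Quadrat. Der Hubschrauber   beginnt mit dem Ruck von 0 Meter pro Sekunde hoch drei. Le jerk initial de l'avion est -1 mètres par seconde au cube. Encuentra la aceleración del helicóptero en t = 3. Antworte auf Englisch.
To find the answer, we compute 2 antiderivatives of s(t) = 0. The integral of snap, with j(0) = 0, gives jerk: j(t) = 0. The integral of jerk, with a(0) = 0, gives acceleration: a(t) = 0. From the given acceleration equation a(t) = 0, we substitute t = 3 to get a = 0.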